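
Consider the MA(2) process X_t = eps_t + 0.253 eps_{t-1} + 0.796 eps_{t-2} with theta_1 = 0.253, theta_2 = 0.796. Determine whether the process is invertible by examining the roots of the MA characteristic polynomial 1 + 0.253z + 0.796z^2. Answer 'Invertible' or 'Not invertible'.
\text{Invertible}

The MA(q) characteristic polynomial is P(z) = 1 + 0.253z + 0.796z^2.
Invertibility requires all roots to lie outside the unit circle, i.e. |z| > 1 for every root.
Set 1 + (0.253) z + (0.796) z^2 = 0, i.e. a z^2 + b z + c = 0 with a = 0.796, b = 0.253, c = 1.
Discriminant D = b^2 - 4ac = (0.253)^2 - 4*(0.796)*1 = 0.064009 - (3.184) = -3.119991.
D < 0, so the roots are the complex-conjugate pair z = (-b +/- i sqrt(-D)) / (2a) = -0.1589 +/- 1.1095i.
For a conjugate pair |z|^2 = z * conj(z) = (product of roots) = c/a = 1/(0.796) = 1.256281, so |z| = sqrt(1.256281) = 1.1208 for both roots.
Moduli of all roots: 1.1208, 1.1208.
All moduli strictly greater than 1? Yes.
Verdict: Invertible.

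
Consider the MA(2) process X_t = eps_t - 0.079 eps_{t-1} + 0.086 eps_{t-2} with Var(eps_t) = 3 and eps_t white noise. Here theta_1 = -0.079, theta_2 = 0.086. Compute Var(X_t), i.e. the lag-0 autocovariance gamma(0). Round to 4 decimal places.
\gamma(0) = 3.0409

For an MA(q) process X_t = eps_t + sum_i theta_i eps_{t-i} with
Var(eps_t) = sigma^2, the variance is
  gamma(0) = sigma^2 * (1 + sum_i theta_i^2).
  sum_i theta_i^2 = (-0.079)^2 + (0.086)^2 = 0.006241 + 0.007396 = 0.013637.
  gamma(0) = 3 * (1 + 0.013637) = 3 * 1.013637 = 3.040911, which rounds to 3.0409.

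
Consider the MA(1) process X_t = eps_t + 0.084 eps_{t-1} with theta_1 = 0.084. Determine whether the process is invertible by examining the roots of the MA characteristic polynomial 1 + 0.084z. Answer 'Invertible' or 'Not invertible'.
\text{Invertible}

The MA(q) characteristic polynomial is P(z) = 1 + 0.084z.
Invertibility requires all roots to lie outside the unit circle, i.e. |z| > 1 for every root.
This is linear in z: 1 + (0.084) z = 0  =>  z = -1/(0.084) = -11.904762,  |z| = 11.904762.
Moduli of all roots: 11.9048.
All moduli strictly greater than 1? Yes.
Verdict: Invertible.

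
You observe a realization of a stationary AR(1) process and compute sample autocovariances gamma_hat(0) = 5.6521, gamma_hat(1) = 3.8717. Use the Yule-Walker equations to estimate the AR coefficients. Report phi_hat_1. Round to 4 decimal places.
\hat\phi_{1} = 0.6850

The Yule-Walker equations for an AR(p) process read, in matrix form,
  Gamma_p phi = r_p,   with   (Gamma_p)_{ij} = gamma(|i - j|),
                       (r_p)_i = gamma(i),   i,j = 1..p.
Substitute the sample gammas (Toeplitz matrix and right-hand side of size 1):
  Gamma_p = [[5.6521]]
  r_p     = [3.8717]
With p = 1 this is the single equation gamma(0) phi_1 = gamma(1):
  phi_hat_1 = gamma(1) / gamma(0) = 3.8717 / 5.6521 = 0.6850.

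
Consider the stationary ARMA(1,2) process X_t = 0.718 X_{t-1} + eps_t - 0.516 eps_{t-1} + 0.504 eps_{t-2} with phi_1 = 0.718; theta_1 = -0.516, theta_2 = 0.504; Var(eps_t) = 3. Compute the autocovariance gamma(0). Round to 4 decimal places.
\gamma(0) = 5.7309

Multiply the model equation by X_{t-k} and take expectations. With theta_0 = psi_0 = 1 and psi_j the MA(infinity) weights, this gives
  gamma(k) - sum_i phi_i gamma(k-i) = c_k,
  c_k = sigma^2 * sum_{j=k..q} theta_j psi_{j-k}   (c_k = 0 for k > q),
using gamma(-m) = gamma(m).
psi-weights needed (psi_j = theta_j + sum_i phi_i psi_{j-i}):
  psi_1 = theta_1 + phi_1 = -0.516 + (0.718) = 0.202
  psi_2 = theta_2 + phi_1 psi_1 = 0.504 + (0.718)(0.202) = 0.649036
Right-hand sides:
  c_0 = sigma^2 (1 + theta_1 psi_1 + theta_2 psi_2) = 3 * (1 + (-0.516)(0.202) + (0.504)(0.649036)) = 3 * 1.222882 = 3.668646
  c_1 = sigma^2 (theta_1 + theta_2 psi_1) = 3 * (-0.516 + (0.504)(0.202)) = -1.242576
  c_2 = sigma^2 theta_2 = 3 * (0.504) = 1.512
Equations for k = 0 and k = 1 (AR order 1):
  gamma(0) = phi_1 gamma(1) + c_0
  gamma(1) = phi_1 gamma(0) + c_1
Substituting the second into the first: gamma(0) (1 - phi_1^2) = c_0 + phi_1 c_1, so
  gamma(0) = (c_0 + phi_1 c_1) / (1 - phi_1^2) = (3.668646 + (0.718)(-1.242576)) / (1 - (0.718)^2) = 2.776477 / 0.484476 = 5.730886.
Therefore gamma(0) = 5.7309 (to 4 decimal places).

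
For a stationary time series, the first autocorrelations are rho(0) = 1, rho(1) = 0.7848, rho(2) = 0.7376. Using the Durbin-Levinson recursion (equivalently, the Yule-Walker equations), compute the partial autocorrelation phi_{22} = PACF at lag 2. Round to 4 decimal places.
\phi_{22} = 0.3168

The PACF at lag k is phi_{kk}, the last component of the solution
to the Yule-Walker system G_k phi = r_k where
  (G_k)_{ij} = rho(|i - j|), (r_k)_i = rho(i), i,j = 1..k.
Equivalently, Durbin-Levinson gives phi_{kk} iteratively:
  phi_{11} = rho(1)
  phi_{kk} = [rho(k) - sum_{j=1..k-1} phi_{k-1,j} rho(k-j)]
            / [1 - sum_{j=1..k-1} phi_{k-1,j} rho(j)],
  phi_{k,j} = phi_{k-1,j} - phi_{kk} phi_{k-1,k-j},  j = 1..k-1.
Step k = 1:
  phi_11 = rho(1) = 0.7848.
Step k = 2:
  phi_22 = [rho(2) - phi_11 rho(1)] / [1 - phi_11 rho(1)] = [0.7376 - (0.7848)(0.7848)] / [1 - (0.7848)(0.7848)]
         = 0.12168896 / 0.38408896 = 0.3168.
Therefore phi_{22} = 0.3168.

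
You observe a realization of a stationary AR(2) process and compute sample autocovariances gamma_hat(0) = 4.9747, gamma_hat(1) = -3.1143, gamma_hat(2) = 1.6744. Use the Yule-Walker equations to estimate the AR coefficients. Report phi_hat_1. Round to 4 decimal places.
\hat\phi_{1} = -0.6830

The Yule-Walker equations for an AR(p) process read, in matrix form,
  Gamma_p phi = r_p,   with   (Gamma_p)_{ij} = gamma(|i - j|),
                       (r_p)_i = gamma(i),   i,j = 1..p.
Substitute the sample gammas (Toeplitz matrix and right-hand side of size 2):
  Gamma_p = [[4.9747, -3.1143], [-3.1143, 4.9747]]
  r_p     = [-3.1143, 1.6744]
Written out:
  4.9747 phi_1 - 3.1143 phi_2 = -3.1143
  -3.1143 phi_1 + 4.9747 phi_2 = 1.6744
Solve by Cramer's rule:
  det = gamma(0)^2 - gamma(1)^2 = (4.9747)^2 - (-3.1143)^2 = 24.74764009 - 9.69886449 = 15.0487756
  phi_hat_1 = [gamma(1) gamma(0) - gamma(1) gamma(2)] / det = [(-3.1143)(4.9747) - (-3.1143)(1.6744)] / 15.0487756 = -10.27812429 / 15.0487756 = -0.683
  phi_hat_2 = [gamma(0) gamma(2) - gamma(1)^2] / det = [(4.9747)(1.6744) - (-3.1143)^2] / 15.0487756 = -1.36922681 / 15.0487756 = -0.091
So phi_hat = [-0.6830, -0.0910].
Therefore phi_hat_1 = -0.6830.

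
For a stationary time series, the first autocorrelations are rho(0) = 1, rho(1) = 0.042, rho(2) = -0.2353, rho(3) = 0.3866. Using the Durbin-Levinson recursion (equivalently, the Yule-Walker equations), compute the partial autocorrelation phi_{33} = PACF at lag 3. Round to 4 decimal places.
\phi_{33} = 0.4340

The PACF at lag k is phi_{kk}, the last component of the solution
to the Yule-Walker system G_k phi = r_k where
  (G_k)_{ij} = rho(|i - j|), (r_k)_i = rho(i), i,j = 1..k.
Equivalently, Durbin-Levinson gives phi_{kk} iteratively:
  phi_{11} = rho(1)
  phi_{kk} = [rho(k) - sum_{j=1..k-1} phi_{k-1,j} rho(k-j)]
            / [1 - sum_{j=1..k-1} phi_{k-1,j} rho(j)],
  phi_{k,j} = phi_{k-1,j} - phi_{kk} phi_{k-1,k-j},  j = 1..k-1.
Step k = 1:
  phi_11 = rho(1) = 0.042.
Step k = 2:
  phi_22 = [rho(2) - phi_11 rho(1)] / [1 - phi_11 rho(1)] = [-0.2353 - (0.042)(0.042)] / [1 - (0.042)(0.042)]
         = -0.237064 / 0.998236 = -0.237483.
  Update: phi_21 = phi_11 - phi_22 phi_11 = 0.042 - (-0.237483)(0.042) = 0.051974.
Step k = 3:
  phi_33 = [rho(3) - phi_21 rho(2) - phi_22 rho(1)] / [1 - phi_21 rho(1) - phi_22 rho(2)]
    numerator   = 0.3866 - (0.051974)(-0.2353) - (-0.237483)(0.042) = 0.40880383
    denominator = 1 - (0.051974)(0.042) - (-0.237483)(-0.2353) = 0.94193735
  phi_33 = 0.40880383 / 0.94193735 = 0.434.
Therefore phi_{33} = 0.4340.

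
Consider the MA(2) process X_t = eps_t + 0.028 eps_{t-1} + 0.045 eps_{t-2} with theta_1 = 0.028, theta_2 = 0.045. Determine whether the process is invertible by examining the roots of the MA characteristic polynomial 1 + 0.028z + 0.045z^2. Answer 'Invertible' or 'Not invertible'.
\text{Invertible}

The MA(q) characteristic polynomial is P(z) = 1 + 0.028z + 0.045z^2.
Invertibility requires all roots to lie outside the unit circle, i.e. |z| > 1 for every root.
Set 1 + (0.028) z + (0.045) z^2 = 0, i.e. a z^2 + b z + c = 0 with a = 0.045, b = 0.028, c = 1.
Discriminant D = b^2 - 4ac = (0.028)^2 - 4*(0.045)*1 = 0.000784 - (0.18) = -0.179216.
D < 0, so the roots are the complex-conjugate pair z = (-b +/- i sqrt(-D)) / (2a) = -0.3111 +/- 4.7038i.
For a conjugate pair |z|^2 = z * conj(z) = (product of roots) = c/a = 1/(0.045) = 22.222222, so |z| = sqrt(22.222222) = 4.714 for both roots.
Moduli of all roots: 4.7140, 4.7140.
All moduli strictly greater than 1? Yes.
Verdict: Invertible.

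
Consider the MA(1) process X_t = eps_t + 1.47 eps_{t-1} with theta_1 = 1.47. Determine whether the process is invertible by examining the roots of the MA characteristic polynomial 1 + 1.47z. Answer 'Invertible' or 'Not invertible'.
\text{Not invertible}

The MA(q) characteristic polynomial is P(z) = 1 + 1.47z.
Invertibility requires all roots to lie outside the unit circle, i.e. |z| > 1 for every root.
This is linear in z: 1 + (1.47) z = 0  =>  z = -1/(1.47) = -0.680272,  |z| = 0.680272.
Moduli of all roots: 0.6803.
All moduli strictly greater than 1? No.
Verdict: Not invertible.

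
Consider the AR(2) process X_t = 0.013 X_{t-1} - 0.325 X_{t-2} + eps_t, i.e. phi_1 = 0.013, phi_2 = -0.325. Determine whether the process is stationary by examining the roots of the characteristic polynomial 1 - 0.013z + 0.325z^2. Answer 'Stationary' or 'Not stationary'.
\text{Stationary}

The AR(p) characteristic polynomial is P(z) = 1 - 0.013z + 0.325z^2.
Stationarity requires all roots to lie outside the unit circle, i.e. |z| > 1 for every root.
Set 1 + (-0.013) z + (0.325) z^2 = 0, i.e. a z^2 + b z + c = 0 with a = 0.325, b = -0.013, c = 1.
Discriminant D = b^2 - 4ac = (-0.013)^2 - 4*(0.325)*1 = 0.000169 - (1.3) = -1.299831.
D < 0, so the roots are the complex-conjugate pair z = (-b +/- i sqrt(-D)) / (2a) = 0.02 +/- 1.754i.
For a conjugate pair |z|^2 = z * conj(z) = (product of roots) = c/a = 1/(0.325) = 3.076923, so |z| = sqrt(3.076923) = 1.7541 for both roots.
Moduli of all roots: 1.7541, 1.7541.
All moduli strictly greater than 1? Yes.
Verdict: Stationary.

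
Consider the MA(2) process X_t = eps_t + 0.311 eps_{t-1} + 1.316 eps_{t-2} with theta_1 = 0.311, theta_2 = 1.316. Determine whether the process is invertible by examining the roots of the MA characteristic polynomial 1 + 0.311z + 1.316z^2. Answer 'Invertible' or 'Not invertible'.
\text{Not invertible}

The MA(q) characteristic polynomial is P(z) = 1 + 0.311z + 1.316z^2.
Invertibility requires all roots to lie outside the unit circle, i.e. |z| > 1 for every root.
Set 1 + (0.311) z + (1.316) z^2 = 0, i.e. a z^2 + b z + c = 0 with a = 1.316, b = 0.311, c = 1.
Discriminant D = b^2 - 4ac = (0.311)^2 - 4*(1.316)*1 = 0.096721 - (5.264) = -5.167279.
D < 0, so the roots are the complex-conjugate pair z = (-b +/- i sqrt(-D)) / (2a) = -0.1182 +/- 0.8637i.
For a conjugate pair |z|^2 = z * conj(z) = (product of roots) = c/a = 1/(1.316) = 0.759878, so |z| = sqrt(0.759878) = 0.8717 for both roots.
Moduli of all roots: 0.8717, 0.8717.
All moduli strictly greater than 1? No.
Verdict: Not invertible.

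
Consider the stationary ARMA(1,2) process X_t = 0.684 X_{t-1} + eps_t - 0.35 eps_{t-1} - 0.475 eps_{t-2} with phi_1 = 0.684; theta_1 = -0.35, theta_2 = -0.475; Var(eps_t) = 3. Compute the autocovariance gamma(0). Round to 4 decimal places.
\gamma(0) = 3.6773

Multiply the model equation by X_{t-k} and take expectations. With theta_0 = psi_0 = 1 and psi_j the MA(infinity) weights, this gives
  gamma(k) - sum_i phi_i gamma(k-i) = c_k,
  c_k = sigma^2 * sum_{j=k..q} theta_j psi_{j-k}   (c_k = 0 for k > q),
using gamma(-m) = gamma(m).
psi-weights needed (psi_j = theta_j + sum_i phi_i psi_{j-i}):
  psi_1 = theta_1 + phi_1 = -0.35 + (0.684) = 0.334
  psi_2 = theta_2 + phi_1 psi_1 = -0.475 + (0.684)(0.334) = -0.246544
Right-hand sides:
  c_0 = sigma^2 (1 + theta_1 psi_1 + theta_2 psi_2) = 3 * (1 + (-0.35)(0.334) + (-0.475)(-0.246544)) = 3 * 1.000208 = 3.000625
  c_1 = sigma^2 (theta_1 + theta_2 psi_1) = 3 * (-0.35 + (-0.475)(0.334)) = -1.52595
  c_2 = sigma^2 theta_2 = 3 * (-0.475) = -1.425
Equations for k = 0 and k = 1 (AR order 1):
  gamma(0) = phi_1 gamma(1) + c_0
  gamma(1) = phi_1 gamma(0) + c_1
Substituting the second into the first: gamma(0) (1 - phi_1^2) = c_0 + phi_1 c_1, so
  gamma(0) = (c_0 + phi_1 c_1) / (1 - phi_1^2) = (3.000625 + (0.684)(-1.52595)) / (1 - (0.684)^2) = 1.956875 / 0.532144 = 3.677342.
Therefore gamma(0) = 3.6773 (to 4 decimal places).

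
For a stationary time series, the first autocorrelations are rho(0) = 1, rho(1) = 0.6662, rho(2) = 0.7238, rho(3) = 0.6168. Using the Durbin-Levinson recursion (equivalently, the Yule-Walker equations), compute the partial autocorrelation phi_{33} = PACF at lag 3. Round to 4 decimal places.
\phi_{33} = 0.1011

The PACF at lag k is phi_{kk}, the last component of the solution
to the Yule-Walker system G_k phi = r_k where
  (G_k)_{ij} = rho(|i - j|), (r_k)_i = rho(i), i,j = 1..k.
Equivalently, Durbin-Levinson gives phi_{kk} iteratively:
  phi_{11} = rho(1)
  phi_{kk} = [rho(k) - sum_{j=1..k-1} phi_{k-1,j} rho(k-j)]
            / [1 - sum_{j=1..k-1} phi_{k-1,j} rho(j)],
  phi_{k,j} = phi_{k-1,j} - phi_{kk} phi_{k-1,k-j},  j = 1..k-1.
Step k = 1:
  phi_11 = rho(1) = 0.6662.
Step k = 2:
  phi_22 = [rho(2) - phi_11 rho(1)] / [1 - phi_11 rho(1)] = [0.7238 - (0.6662)(0.6662)] / [1 - (0.6662)(0.6662)]
         = 0.27997756 / 0.55617756 = 0.503396.
  Update: phi_21 = phi_11 - phi_22 phi_11 = 0.6662 - (0.503396)(0.6662) = 0.330838.
Step k = 3:
  phi_33 = [rho(3) - phi_21 rho(2) - phi_22 rho(1)] / [1 - phi_21 rho(1) - phi_22 rho(2)]
    numerator   = 0.6168 - (0.330838)(0.7238) - (0.503396)(0.6662) = 0.04197734
    denominator = 1 - (0.330838)(0.6662) - (0.503396)(0.7238) = 0.41523798
  phi_33 = 0.04197734 / 0.41523798 = 0.1011.
Therefore phi_{33} = 0.1011.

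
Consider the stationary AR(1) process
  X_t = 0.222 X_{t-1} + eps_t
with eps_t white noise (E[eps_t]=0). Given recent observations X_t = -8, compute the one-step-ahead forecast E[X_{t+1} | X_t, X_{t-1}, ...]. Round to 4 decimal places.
E[X_{t+1} \mid \mathcal F_t] = -1.7760

For an AR(p) model X_t = c + sum_i phi_i X_{t-i} + eps_t, the
one-step-ahead conditional mean is
  E[X_{t+1} | X_t, ...] = c + sum_i phi_i X_{t+1-i}.
Substitute known values:
  E[X_{t+1} | ...] = (0.222) * (-8)
                   = -1.7760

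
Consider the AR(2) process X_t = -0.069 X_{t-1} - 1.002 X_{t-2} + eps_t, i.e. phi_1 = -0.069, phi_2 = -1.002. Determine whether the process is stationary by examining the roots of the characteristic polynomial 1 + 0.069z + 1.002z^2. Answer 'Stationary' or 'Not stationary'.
\text{Not stationary}

The AR(p) characteristic polynomial is P(z) = 1 + 0.069z + 1.002z^2.
Stationarity requires all roots to lie outside the unit circle, i.e. |z| > 1 for every root.
Set 1 + (0.069) z + (1.002) z^2 = 0, i.e. a z^2 + b z + c = 0 with a = 1.002, b = 0.069, c = 1.
Discriminant D = b^2 - 4ac = (0.069)^2 - 4*(1.002)*1 = 0.004761 - (4.008) = -4.003239.
D < 0, so the roots are the complex-conjugate pair z = (-b +/- i sqrt(-D)) / (2a) = -0.0344 +/- 0.9984i.
For a conjugate pair |z|^2 = z * conj(z) = (product of roots) = c/a = 1/(1.002) = 0.998004, so |z| = sqrt(0.998004) = 0.999 for both roots.
Moduli of all roots: 0.9990, 0.9990.
All moduli strictly greater than 1? No.
Verdict: Not stationary.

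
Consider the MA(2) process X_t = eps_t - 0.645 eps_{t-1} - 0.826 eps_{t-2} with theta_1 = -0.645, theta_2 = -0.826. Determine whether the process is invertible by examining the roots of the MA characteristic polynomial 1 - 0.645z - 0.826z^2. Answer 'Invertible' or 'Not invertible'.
\text{Not invertible}

The MA(q) characteristic polynomial is P(z) = 1 - 0.645z - 0.826z^2.
Invertibility requires all roots to lie outside the unit circle, i.e. |z| > 1 for every root.
Set 1 + (-0.645) z + (-0.826) z^2 = 0, i.e. a z^2 + b z + c = 0 with a = -0.826, b = -0.645, c = 1.
Discriminant D = b^2 - 4ac = (-0.645)^2 - 4*(-0.826)*1 = 0.416025 - (-3.304) = 3.720025.
D >= 0, so the roots are real: z = (-b +/- sqrt(D)) / (2a) = (0.645 +/- 1.928737) / (-1.652).
  z_1 = (0.645 + 1.928737) / (-1.652) = -1.558,   |z_1| = 1.558.
  z_2 = (0.645 - 1.928737) / (-1.652) = 0.7771,   |z_2| = 0.7771.
Moduli of all roots: 1.5580, 0.7771.
All moduli strictly greater than 1? No.
Verdict: Not invertible.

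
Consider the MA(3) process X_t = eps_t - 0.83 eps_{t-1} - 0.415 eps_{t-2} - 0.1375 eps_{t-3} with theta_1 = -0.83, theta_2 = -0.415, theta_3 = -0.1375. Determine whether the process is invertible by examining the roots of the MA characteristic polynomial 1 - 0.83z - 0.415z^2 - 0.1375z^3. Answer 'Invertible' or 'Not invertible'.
\text{Not invertible}

The MA(q) characteristic polynomial is P(z) = 1 - 0.83z - 0.415z^2 - 0.1375z^3.
Invertibility requires all roots to lie outside the unit circle, i.e. |z| > 1 for every root.
Degree 3: look for a simple real root z0 first, then factor out (1 - z/z0) and solve the remaining quadratic.
Testing z0 = 0.8: P(0.8) = 1 + (-0.83)(0.8) + (-0.415)(0.8)^2 + (-0.1375)(0.8)^3
  = 1 + (-0.664) + (-0.2656) + (-0.0704) = 0.  So z_0 = 0.8 is a root, |z_0| = 0.8.
Divide out the factor (1 - 1.25 z) = (1 - z/z0) (since 1/z0 = 1.25):
  P(z) = (1 - 1.25 z)(1 + (0.42) z + (0.11) z^2)
  [check: z-coef 0.42 - (1.25) = -0.83; z^2-coef 0.11 - (1.25)(0.42) = -0.415; z^3-coef -(1.25)(0.11) = -0.1375.]
Remaining roots from the quadratic factor 1 + (0.42) z + (0.11) z^2:
  Set 1 + (0.42) z + (0.11) z^2 = 0, i.e. a z^2 + b z + c = 0 with a = 0.11, b = 0.42, c = 1.
  Discriminant D = b^2 - 4ac = (0.42)^2 - 4*(0.11)*1 = 0.1764 - (0.44) = -0.2636.
  D < 0, so the roots are the complex-conjugate pair z = (-b +/- i sqrt(-D)) / (2a) = -1.9091 +/- 2.3337i.
  For a conjugate pair |z|^2 = z * conj(z) = (product of roots) = c/a = 1/(0.11) = 9.090909, so |z| = sqrt(9.090909) = 3.0151 for both roots.
Moduli of all roots: 0.8000, 3.0151, 3.0151.
All moduli strictly greater than 1? No.
Verdict: Not invertible.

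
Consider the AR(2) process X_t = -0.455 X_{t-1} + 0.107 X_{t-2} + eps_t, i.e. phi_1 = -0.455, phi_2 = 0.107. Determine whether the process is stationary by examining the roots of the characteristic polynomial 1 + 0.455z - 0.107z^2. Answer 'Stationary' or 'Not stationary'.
\text{Stationary}

The AR(p) characteristic polynomial is P(z) = 1 + 0.455z - 0.107z^2.
Stationarity requires all roots to lie outside the unit circle, i.e. |z| > 1 for every root.
Set 1 + (0.455) z + (-0.107) z^2 = 0, i.e. a z^2 + b z + c = 0 with a = -0.107, b = 0.455, c = 1.
Discriminant D = b^2 - 4ac = (0.455)^2 - 4*(-0.107)*1 = 0.207025 - (-0.428) = 0.635025.
D >= 0, so the roots are real: z = (-b +/- sqrt(D)) / (2a) = (-0.455 +/- 0.796885) / (-0.214).
  z_1 = (-0.455 + 0.796885) / (-0.214) = -1.5976,   |z_1| = 1.5976.
  z_2 = (-0.455 - 0.796885) / (-0.214) = 5.8499,   |z_2| = 5.8499.
Moduli of all roots: 1.5976, 5.8499.
All moduli strictly greater than 1? Yes.
Verdict: Stationary.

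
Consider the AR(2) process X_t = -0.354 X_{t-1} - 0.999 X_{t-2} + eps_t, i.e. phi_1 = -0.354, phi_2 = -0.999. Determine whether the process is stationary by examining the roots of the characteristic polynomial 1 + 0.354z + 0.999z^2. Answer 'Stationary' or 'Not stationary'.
\text{Stationary}

The AR(p) characteristic polynomial is P(z) = 1 + 0.354z + 0.999z^2.
Stationarity requires all roots to lie outside the unit circle, i.e. |z| > 1 for every root.
Set 1 + (0.354) z + (0.999) z^2 = 0, i.e. a z^2 + b z + c = 0 with a = 0.999, b = 0.354, c = 1.
Discriminant D = b^2 - 4ac = (0.354)^2 - 4*(0.999)*1 = 0.125316 - (3.996) = -3.870684.
D < 0, so the roots are the complex-conjugate pair z = (-b +/- i sqrt(-D)) / (2a) = -0.1772 +/- 0.9847i.
For a conjugate pair |z|^2 = z * conj(z) = (product of roots) = c/a = 1/(0.999) = 1.001001, so |z| = sqrt(1.001001) = 1.0005 for both roots.
Moduli of all roots: 1.0005, 1.0005.
All moduli strictly greater than 1? Yes.
Verdict: Stationary.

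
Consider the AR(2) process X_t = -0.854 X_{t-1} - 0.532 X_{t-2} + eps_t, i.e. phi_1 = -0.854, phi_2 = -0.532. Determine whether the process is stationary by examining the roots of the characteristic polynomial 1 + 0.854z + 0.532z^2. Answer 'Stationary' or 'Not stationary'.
\text{Stationary}

The AR(p) characteristic polynomial is P(z) = 1 + 0.854z + 0.532z^2.
Stationarity requires all roots to lie outside the unit circle, i.e. |z| > 1 for every root.
Set 1 + (0.854) z + (0.532) z^2 = 0, i.e. a z^2 + b z + c = 0 with a = 0.532, b = 0.854, c = 1.
Discriminant D = b^2 - 4ac = (0.854)^2 - 4*(0.532)*1 = 0.729316 - (2.128) = -1.398684.
D < 0, so the roots are the complex-conjugate pair z = (-b +/- i sqrt(-D)) / (2a) = -0.8026 +/- 1.1115i.
For a conjugate pair |z|^2 = z * conj(z) = (product of roots) = c/a = 1/(0.532) = 1.879699, so |z| = sqrt(1.879699) = 1.371 for both roots.
Moduli of all roots: 1.3710, 1.3710.
All moduli strictly greater than 1? Yes.
Verdict: Stationary.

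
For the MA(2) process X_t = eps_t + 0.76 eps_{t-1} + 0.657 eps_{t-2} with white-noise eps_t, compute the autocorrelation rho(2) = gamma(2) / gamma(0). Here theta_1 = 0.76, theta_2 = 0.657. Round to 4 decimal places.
\rho(2) = 0.3270

For an MA(q) process with theta_0 = 1, the autocovariance is
  gamma(k) = sigma^2 * sum_{i=0..q-k} theta_i * theta_{i+k},
and rho(k) = gamma(k) / gamma(0). Sigma^2 cancels.
  numerator   = (1)*(0.657) = 0.657.
  denominator = (1)^2 + (0.76)^2 + (0.657)^2 = 2.009249.
  rho(2) = 0.657 / 2.009249 = 0.3270.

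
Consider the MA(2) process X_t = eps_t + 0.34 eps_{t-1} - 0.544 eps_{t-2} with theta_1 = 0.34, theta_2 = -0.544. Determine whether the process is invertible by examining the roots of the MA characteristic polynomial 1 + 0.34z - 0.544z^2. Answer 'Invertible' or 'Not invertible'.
\text{Invertible}

The MA(q) characteristic polynomial is P(z) = 1 + 0.34z - 0.544z^2.
Invertibility requires all roots to lie outside the unit circle, i.e. |z| > 1 for every root.
Set 1 + (0.34) z + (-0.544) z^2 = 0, i.e. a z^2 + b z + c = 0 with a = -0.544, b = 0.34, c = 1.
Discriminant D = b^2 - 4ac = (0.34)^2 - 4*(-0.544)*1 = 0.1156 - (-2.176) = 2.2916.
D >= 0, so the roots are real: z = (-b +/- sqrt(D)) / (2a) = (-0.34 +/- 1.513803) / (-1.088).
  z_1 = (-0.34 + 1.513803) / (-1.088) = -1.0789,   |z_1| = 1.0789.
  z_2 = (-0.34 - 1.513803) / (-1.088) = 1.7039,   |z_2| = 1.7039.
Moduli of all roots: 1.0789, 1.7039.
All moduli strictly greater than 1? Yes.
Verdict: Invertible.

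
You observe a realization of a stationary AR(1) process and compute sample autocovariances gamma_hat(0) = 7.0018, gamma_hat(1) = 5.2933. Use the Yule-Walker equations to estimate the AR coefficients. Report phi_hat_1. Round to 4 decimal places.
\hat\phi_{1} = 0.7560

The Yule-Walker equations for an AR(p) process read, in matrix form,
  Gamma_p phi = r_p,   with   (Gamma_p)_{ij} = gamma(|i - j|),
                       (r_p)_i = gamma(i),   i,j = 1..p.
Substitute the sample gammas (Toeplitz matrix and right-hand side of size 1):
  Gamma_p = [[7.0018]]
  r_p     = [5.2933]
With p = 1 this is the single equation gamma(0) phi_1 = gamma(1):
  phi_hat_1 = gamma(1) / gamma(0) = 5.2933 / 7.0018 = 0.7560.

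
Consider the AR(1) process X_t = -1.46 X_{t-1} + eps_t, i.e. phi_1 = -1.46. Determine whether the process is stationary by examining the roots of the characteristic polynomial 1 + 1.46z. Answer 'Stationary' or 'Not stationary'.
\text{Not stationary}

The AR(p) characteristic polynomial is P(z) = 1 + 1.46z.
Stationarity requires all roots to lie outside the unit circle, i.e. |z| > 1 for every root.
This is linear in z: 1 + (1.46) z = 0  =>  z = -1/(1.46) = -0.684932,  |z| = 0.684932.
Moduli of all roots: 0.6849.
All moduli strictly greater than 1? No.
Verdict: Not stationary.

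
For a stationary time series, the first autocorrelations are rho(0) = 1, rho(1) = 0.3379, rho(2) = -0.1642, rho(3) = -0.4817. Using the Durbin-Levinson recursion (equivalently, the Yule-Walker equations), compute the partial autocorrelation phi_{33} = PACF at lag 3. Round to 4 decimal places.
\phi_{33} = -0.3790

The PACF at lag k is phi_{kk}, the last component of the solution
to the Yule-Walker system G_k phi = r_k where
  (G_k)_{ij} = rho(|i - j|), (r_k)_i = rho(i), i,j = 1..k.
Equivalently, Durbin-Levinson gives phi_{kk} iteratively:
  phi_{11} = rho(1)
  phi_{kk} = [rho(k) - sum_{j=1..k-1} phi_{k-1,j} rho(k-j)]
            / [1 - sum_{j=1..k-1} phi_{k-1,j} rho(j)],
  phi_{k,j} = phi_{k-1,j} - phi_{kk} phi_{k-1,k-j},  j = 1..k-1.
Step k = 1:
  phi_11 = rho(1) = 0.3379.
Step k = 2:
  phi_22 = [rho(2) - phi_11 rho(1)] / [1 - phi_11 rho(1)] = [-0.1642 - (0.3379)(0.3379)] / [1 - (0.3379)(0.3379)]
         = -0.27837641 / 0.88582359 = -0.314257.
  Update: phi_21 = phi_11 - phi_22 phi_11 = 0.3379 - (-0.314257)(0.3379) = 0.444087.
Step k = 3:
  phi_33 = [rho(3) - phi_21 rho(2) - phi_22 rho(1)] / [1 - phi_21 rho(1) - phi_22 rho(2)]
    numerator   = -0.4817 - (0.444087)(-0.1642) - (-0.314257)(0.3379) = -0.30259334
    denominator = 1 - (0.444087)(0.3379) - (-0.314257)(-0.1642) = 0.79834181
  phi_33 = -0.30259334 / 0.79834181 = -0.379.
Therefore phi_{33} = -0.3790.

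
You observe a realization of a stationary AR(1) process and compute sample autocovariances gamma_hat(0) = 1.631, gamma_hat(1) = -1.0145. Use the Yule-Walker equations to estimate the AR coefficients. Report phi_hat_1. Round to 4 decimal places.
\hat\phi_{1} = -0.6220

The Yule-Walker equations for an AR(p) process read, in matrix form,
  Gamma_p phi = r_p,   with   (Gamma_p)_{ij} = gamma(|i - j|),
                       (r_p)_i = gamma(i),   i,j = 1..p.
Substitute the sample gammas (Toeplitz matrix and right-hand side of size 1):
  Gamma_p = [[1.631]]
  r_p     = [-1.0145]
With p = 1 this is the single equation gamma(0) phi_1 = gamma(1):
  phi_hat_1 = gamma(1) / gamma(0) = -1.0145 / 1.631 = -0.6220.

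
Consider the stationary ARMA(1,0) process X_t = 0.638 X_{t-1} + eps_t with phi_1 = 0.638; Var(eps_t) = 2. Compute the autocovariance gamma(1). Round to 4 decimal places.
\gamma(1) = 2.1519

Multiply the model equation by X_{t-k} and take expectations. With theta_0 = psi_0 = 1 and psi_j the MA(infinity) weights, this gives
  gamma(k) - sum_i phi_i gamma(k-i) = c_k,
  c_k = sigma^2 * sum_{j=k..q} theta_j psi_{j-k}   (c_k = 0 for k > q),
using gamma(-m) = gamma(m).
Pure AR (q = 0): c_0 = sigma^2 = 2, c_k = 0 for k >= 1.
Equations for k = 0 and k = 1 (AR order 1):
  gamma(0) = phi_1 gamma(1) + c_0
  gamma(1) = phi_1 gamma(0) + c_1
Substituting the second into the first: gamma(0) (1 - phi_1^2) = c_0 + phi_1 c_1, so
  gamma(0) = c_0 / (1 - phi_1^2) = 2 / (1 - (0.638)^2) = 2 / 0.592956 = 3.372932.
  gamma(1) = phi_1 gamma(0) = (0.638)(3.372932) = 2.15193.
Therefore gamma(1) = 2.1519 (to 4 decimal places).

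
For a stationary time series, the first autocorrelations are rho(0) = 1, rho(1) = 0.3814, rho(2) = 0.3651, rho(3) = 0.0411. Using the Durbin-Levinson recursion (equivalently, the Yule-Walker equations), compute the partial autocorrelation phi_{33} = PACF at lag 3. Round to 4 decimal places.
\phi_{33} = -0.2010

The PACF at lag k is phi_{kk}, the last component of the solution
to the Yule-Walker system G_k phi = r_k where
  (G_k)_{ij} = rho(|i - j|), (r_k)_i = rho(i), i,j = 1..k.
Equivalently, Durbin-Levinson gives phi_{kk} iteratively:
  phi_{11} = rho(1)
  phi_{kk} = [rho(k) - sum_{j=1..k-1} phi_{k-1,j} rho(k-j)]
            / [1 - sum_{j=1..k-1} phi_{k-1,j} rho(j)],
  phi_{k,j} = phi_{k-1,j} - phi_{kk} phi_{k-1,k-j},  j = 1..k-1.
Step k = 1:
  phi_11 = rho(1) = 0.3814.
Step k = 2:
  phi_22 = [rho(2) - phi_11 rho(1)] / [1 - phi_11 rho(1)] = [0.3651 - (0.3814)(0.3814)] / [1 - (0.3814)(0.3814)]
         = 0.21963404 / 0.85453404 = 0.257022.
  Update: phi_21 = phi_11 - phi_22 phi_11 = 0.3814 - (0.257022)(0.3814) = 0.283372.
Step k = 3:
  phi_33 = [rho(3) - phi_21 rho(2) - phi_22 rho(1)] / [1 - phi_21 rho(1) - phi_22 rho(2)]
    numerator   = 0.0411 - (0.283372)(0.3651) - (0.257022)(0.3814) = -0.16038724
    denominator = 1 - (0.283372)(0.3814) - (0.257022)(0.3651) = 0.79808326
  phi_33 = -0.16038724 / 0.79808326 = -0.201.
Therefore phi_{33} = -0.2010.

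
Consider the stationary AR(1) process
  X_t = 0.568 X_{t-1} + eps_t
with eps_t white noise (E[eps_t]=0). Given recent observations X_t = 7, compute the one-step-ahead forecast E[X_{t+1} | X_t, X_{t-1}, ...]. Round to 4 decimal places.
E[X_{t+1} \mid \mathcal F_t] = 3.9760

For an AR(p) model X_t = c + sum_i phi_i X_{t-i} + eps_t, the
one-step-ahead conditional mean is
  E[X_{t+1} | X_t, ...] = c + sum_i phi_i X_{t+1-i}.
Substitute known values:
  E[X_{t+1} | ...] = (0.568) * (7)
                   = 3.9760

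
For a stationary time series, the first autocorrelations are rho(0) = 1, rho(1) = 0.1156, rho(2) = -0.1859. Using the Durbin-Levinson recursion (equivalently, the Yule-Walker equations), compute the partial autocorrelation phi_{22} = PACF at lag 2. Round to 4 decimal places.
\phi_{22} = -0.2020

The PACF at lag k is phi_{kk}, the last component of the solution
to the Yule-Walker system G_k phi = r_k where
  (G_k)_{ij} = rho(|i - j|), (r_k)_i = rho(i), i,j = 1..k.
Equivalently, Durbin-Levinson gives phi_{kk} iteratively:
  phi_{11} = rho(1)
  phi_{kk} = [rho(k) - sum_{j=1..k-1} phi_{k-1,j} rho(k-j)]
            / [1 - sum_{j=1..k-1} phi_{k-1,j} rho(j)],
  phi_{k,j} = phi_{k-1,j} - phi_{kk} phi_{k-1,k-j},  j = 1..k-1.
Step k = 1:
  phi_11 = rho(1) = 0.1156.
Step k = 2:
  phi_22 = [rho(2) - phi_11 rho(1)] / [1 - phi_11 rho(1)] = [-0.1859 - (0.1156)(0.1156)] / [1 - (0.1156)(0.1156)]
         = -0.19926336 / 0.98663664 = -0.202.
Therefore phi_{22} = -0.2020.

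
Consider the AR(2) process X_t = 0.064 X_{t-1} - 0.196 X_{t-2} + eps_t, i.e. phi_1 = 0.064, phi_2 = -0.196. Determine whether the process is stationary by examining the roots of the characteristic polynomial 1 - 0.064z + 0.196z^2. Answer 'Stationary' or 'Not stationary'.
\text{Stationary}

The AR(p) characteristic polynomial is P(z) = 1 - 0.064z + 0.196z^2.
Stationarity requires all roots to lie outside the unit circle, i.e. |z| > 1 for every root.
Set 1 + (-0.064) z + (0.196) z^2 = 0, i.e. a z^2 + b z + c = 0 with a = 0.196, b = -0.064, c = 1.
Discriminant D = b^2 - 4ac = (-0.064)^2 - 4*(0.196)*1 = 0.004096 - (0.784) = -0.779904.
D < 0, so the roots are the complex-conjugate pair z = (-b +/- i sqrt(-D)) / (2a) = 0.1633 +/- 2.2529i.
For a conjugate pair |z|^2 = z * conj(z) = (product of roots) = c/a = 1/(0.196) = 5.102041, so |z| = sqrt(5.102041) = 2.2588 for both roots.
Moduli of all roots: 2.2588, 2.2588.
All moduli strictly greater than 1? Yes.
Verdict: Stationary.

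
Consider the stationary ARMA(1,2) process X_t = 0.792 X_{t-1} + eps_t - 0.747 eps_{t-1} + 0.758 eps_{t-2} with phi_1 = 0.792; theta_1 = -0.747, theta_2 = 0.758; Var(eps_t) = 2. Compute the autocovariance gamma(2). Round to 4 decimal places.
\gamma(2) = 3.7638

Multiply the model equation by X_{t-k} and take expectations. With theta_0 = psi_0 = 1 and psi_j the MA(infinity) weights, this gives
  gamma(k) - sum_i phi_i gamma(k-i) = c_k,
  c_k = sigma^2 * sum_{j=k..q} theta_j psi_{j-k}   (c_k = 0 for k > q),
using gamma(-m) = gamma(m).
psi-weights needed (psi_j = theta_j + sum_i phi_i psi_{j-i}):
  psi_1 = theta_1 + phi_1 = -0.747 + (0.792) = 0.045
  psi_2 = theta_2 + phi_1 psi_1 = 0.758 + (0.792)(0.045) = 0.79364
Right-hand sides:
  c_0 = sigma^2 (1 + theta_1 psi_1 + theta_2 psi_2) = 2 * (1 + (-0.747)(0.045) + (0.758)(0.79364)) = 2 * 1.567964 = 3.135928
  c_1 = sigma^2 (theta_1 + theta_2 psi_1) = 2 * (-0.747 + (0.758)(0.045)) = -1.42578
  c_2 = sigma^2 theta_2 = 2 * (0.758) = 1.516
Equations for k = 0 and k = 1 (AR order 1):
  gamma(0) = phi_1 gamma(1) + c_0
  gamma(1) = phi_1 gamma(0) + c_1
Substituting the second into the first: gamma(0) (1 - phi_1^2) = c_0 + phi_1 c_1, so
  gamma(0) = (c_0 + phi_1 c_1) / (1 - phi_1^2) = (3.135928 + (0.792)(-1.42578)) / (1 - (0.792)^2) = 2.00671 / 0.372736 = 5.383731.
  gamma(1) = phi_1 gamma(0) + c_1 = (0.792)(5.383731) + (-1.42578) = 2.838135.
For k = 2: gamma(2) = phi_1 gamma(1) + c_2
  = (0.792)(2.838135) + (1.516) = 3.763803.
Therefore gamma(2) = 3.7638 (to 4 decimal places).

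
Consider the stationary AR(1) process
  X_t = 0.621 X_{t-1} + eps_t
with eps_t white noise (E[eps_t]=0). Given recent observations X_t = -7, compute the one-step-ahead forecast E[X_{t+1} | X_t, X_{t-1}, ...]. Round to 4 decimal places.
E[X_{t+1} \mid \mathcal F_t] = -4.3470

For an AR(p) model X_t = c + sum_i phi_i X_{t-i} + eps_t, the
one-step-ahead conditional mean is
  E[X_{t+1} | X_t, ...] = c + sum_i phi_i X_{t+1-i}.
Substitute known values:
  E[X_{t+1} | ...] = (0.621) * (-7)
                   = -4.3470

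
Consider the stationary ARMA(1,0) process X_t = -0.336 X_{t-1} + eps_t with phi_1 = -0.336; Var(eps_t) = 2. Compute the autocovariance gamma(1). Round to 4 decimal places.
\gamma(1) = -0.7575

Multiply the model equation by X_{t-k} and take expectations. With theta_0 = psi_0 = 1 and psi_j the MA(infinity) weights, this gives
  gamma(k) - sum_i phi_i gamma(k-i) = c_k,
  c_k = sigma^2 * sum_{j=k..q} theta_j psi_{j-k}   (c_k = 0 for k > q),
using gamma(-m) = gamma(m).
Pure AR (q = 0): c_0 = sigma^2 = 2, c_k = 0 for k >= 1.
Equations for k = 0 and k = 1 (AR order 1):
  gamma(0) = phi_1 gamma(1) + c_0
  gamma(1) = phi_1 gamma(0) + c_1
Substituting the second into the first: gamma(0) (1 - phi_1^2) = c_0 + phi_1 c_1, so
  gamma(0) = c_0 / (1 - phi_1^2) = 2 / (1 - (-0.336)^2) = 2 / 0.887104 = 2.254527.
  gamma(1) = phi_1 gamma(0) = (-0.336)(2.254527) = -0.757521.
Therefore gamma(1) = -0.7575 (to 4 decimal places).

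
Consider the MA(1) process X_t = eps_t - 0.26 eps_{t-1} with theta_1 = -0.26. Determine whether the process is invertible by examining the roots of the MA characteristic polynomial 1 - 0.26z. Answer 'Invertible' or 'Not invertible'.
\text{Invertible}

The MA(q) characteristic polynomial is P(z) = 1 - 0.26z.
Invertibility requires all roots to lie outside the unit circle, i.e. |z| > 1 for every root.
This is linear in z: 1 + (-0.26) z = 0  =>  z = -1/(-0.26) = 3.846154,  |z| = 3.846154.
Moduli of all roots: 3.8462.
All moduli strictly greater than 1? Yes.
Verdict: Invertible.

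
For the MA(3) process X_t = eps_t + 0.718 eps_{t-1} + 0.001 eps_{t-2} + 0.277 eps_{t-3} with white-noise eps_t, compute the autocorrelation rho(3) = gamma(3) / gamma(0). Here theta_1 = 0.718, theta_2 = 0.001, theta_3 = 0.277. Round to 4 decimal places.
\rho(3) = 0.1740

For an MA(q) process with theta_0 = 1, the autocovariance is
  gamma(k) = sigma^2 * sum_{i=0..q-k} theta_i * theta_{i+k},
and rho(k) = gamma(k) / gamma(0). Sigma^2 cancels.
  numerator   = (1)*(0.277) = 0.277.
  denominator = (1)^2 + (0.718)^2 + (0.001)^2 + (0.277)^2 = 1.592254.
  rho(3) = 0.277 / 1.592254 = 0.1740.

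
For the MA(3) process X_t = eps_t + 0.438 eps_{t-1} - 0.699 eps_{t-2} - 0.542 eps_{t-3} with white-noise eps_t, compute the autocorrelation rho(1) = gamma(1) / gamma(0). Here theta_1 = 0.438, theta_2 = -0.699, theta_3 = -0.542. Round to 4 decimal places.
\rho(1) = 0.2587

For an MA(q) process with theta_0 = 1, the autocovariance is
  gamma(k) = sigma^2 * sum_{i=0..q-k} theta_i * theta_{i+k},
and rho(k) = gamma(k) / gamma(0). Sigma^2 cancels.
  numerator   = (1)*(0.438) + (0.438)*(-0.699) + (-0.699)*(-0.542) = 0.510696.
  denominator = (1)^2 + (0.438)^2 + (-0.699)^2 + (-0.542)^2 = 1.974209.
  rho(1) = 0.510696 / 1.974209 = 0.2587.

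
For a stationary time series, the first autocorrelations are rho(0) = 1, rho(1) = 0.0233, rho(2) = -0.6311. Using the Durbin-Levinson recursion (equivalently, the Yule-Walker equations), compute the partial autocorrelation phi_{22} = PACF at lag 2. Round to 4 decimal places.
\phi_{22} = -0.6320

The PACF at lag k is phi_{kk}, the last component of the solution
to the Yule-Walker system G_k phi = r_k where
  (G_k)_{ij} = rho(|i - j|), (r_k)_i = rho(i), i,j = 1..k.
Equivalently, Durbin-Levinson gives phi_{kk} iteratively:
  phi_{11} = rho(1)
  phi_{kk} = [rho(k) - sum_{j=1..k-1} phi_{k-1,j} rho(k-j)]
            / [1 - sum_{j=1..k-1} phi_{k-1,j} rho(j)],
  phi_{k,j} = phi_{k-1,j} - phi_{kk} phi_{k-1,k-j},  j = 1..k-1.
Step k = 1:
  phi_11 = rho(1) = 0.0233.
Step k = 2:
  phi_22 = [rho(2) - phi_11 rho(1)] / [1 - phi_11 rho(1)] = [-0.6311 - (0.0233)(0.0233)] / [1 - (0.0233)(0.0233)]
         = -0.63164289 / 0.99945711 = -0.632.
Therefore phi_{22} = -0.6320.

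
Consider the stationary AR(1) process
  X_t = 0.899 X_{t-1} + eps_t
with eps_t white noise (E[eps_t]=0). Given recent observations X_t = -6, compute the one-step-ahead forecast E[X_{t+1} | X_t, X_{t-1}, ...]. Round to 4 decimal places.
E[X_{t+1} \mid \mathcal F_t] = -5.3940

For an AR(p) model X_t = c + sum_i phi_i X_{t-i} + eps_t, the
one-step-ahead conditional mean is
  E[X_{t+1} | X_t, ...] = c + sum_i phi_i X_{t+1-i}.
Substitute known values:
  E[X_{t+1} | ...] = (0.899) * (-6)
                   = -5.3940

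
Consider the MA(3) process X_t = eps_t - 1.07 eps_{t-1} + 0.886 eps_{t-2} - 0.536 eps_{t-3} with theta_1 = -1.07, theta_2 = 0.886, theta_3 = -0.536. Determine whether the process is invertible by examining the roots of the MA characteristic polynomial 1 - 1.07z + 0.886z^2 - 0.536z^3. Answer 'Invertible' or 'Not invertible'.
\text{Invertible}

The MA(q) characteristic polynomial is P(z) = 1 - 1.07z + 0.886z^2 - 0.536z^3.
Invertibility requires all roots to lie outside the unit circle, i.e. |z| > 1 for every root.
Degree 3: look for a simple real root z0 first, then factor out (1 - z/z0) and solve the remaining quadratic.
Testing z0 = 1.25: P(1.25) = 1 + (-1.07)(1.25) + (0.886)(1.25)^2 + (-0.536)(1.25)^3
  = 1 + (-1.3375) + (1.384375) + (-1.046875) = 0.  So z_0 = 1.25 is a root, |z_0| = 1.25.
Divide out the factor (1 - 0.8 z) = (1 - z/z0) (since 1/z0 = 0.8):
  P(z) = (1 - 0.8 z)(1 + (-0.27) z + (0.67) z^2)
  [check: z-coef -0.27 - (0.8) = -1.07; z^2-coef 0.67 - (0.8)(-0.27) = 0.886; z^3-coef -(0.8)(0.67) = -0.536.]
Remaining roots from the quadratic factor 1 + (-0.27) z + (0.67) z^2:
  Set 1 + (-0.27) z + (0.67) z^2 = 0, i.e. a z^2 + b z + c = 0 with a = 0.67, b = -0.27, c = 1.
  Discriminant D = b^2 - 4ac = (-0.27)^2 - 4*(0.67)*1 = 0.0729 - (2.68) = -2.6071.
  D < 0, so the roots are the complex-conjugate pair z = (-b +/- i sqrt(-D)) / (2a) = 0.2015 +/- 1.205i.
  For a conjugate pair |z|^2 = z * conj(z) = (product of roots) = c/a = 1/(0.67) = 1.492537, so |z| = sqrt(1.492537) = 1.2217 for both roots.
Moduli of all roots: 1.2500, 1.2217, 1.2217.
All moduli strictly greater than 1? Yes.
Verdict: Invertible.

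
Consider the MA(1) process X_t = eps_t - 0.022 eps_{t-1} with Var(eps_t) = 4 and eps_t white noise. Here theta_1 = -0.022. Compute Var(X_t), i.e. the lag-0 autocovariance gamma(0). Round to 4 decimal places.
\gamma(0) = 4.0019

For an MA(q) process X_t = eps_t + sum_i theta_i eps_{t-i} with
Var(eps_t) = sigma^2, the variance is
  gamma(0) = sigma^2 * (1 + sum_i theta_i^2).
  sum_i theta_i^2 = (-0.022)^2 = 0.000484.
  gamma(0) = 4 * (1 + 0.000484) = 4 * 1.000484 = 4.001936, which rounds to 4.0019.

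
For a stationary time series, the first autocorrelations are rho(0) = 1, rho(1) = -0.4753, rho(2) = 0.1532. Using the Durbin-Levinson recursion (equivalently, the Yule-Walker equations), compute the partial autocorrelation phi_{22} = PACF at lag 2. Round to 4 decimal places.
\phi_{22} = -0.0939

The PACF at lag k is phi_{kk}, the last component of the solution
to the Yule-Walker system G_k phi = r_k where
  (G_k)_{ij} = rho(|i - j|), (r_k)_i = rho(i), i,j = 1..k.
Equivalently, Durbin-Levinson gives phi_{kk} iteratively:
  phi_{11} = rho(1)
  phi_{kk} = [rho(k) - sum_{j=1..k-1} phi_{k-1,j} rho(k-j)]
            / [1 - sum_{j=1..k-1} phi_{k-1,j} rho(j)],
  phi_{k,j} = phi_{k-1,j} - phi_{kk} phi_{k-1,k-j},  j = 1..k-1.
Step k = 1:
  phi_11 = rho(1) = -0.4753.
Step k = 2:
  phi_22 = [rho(2) - phi_11 rho(1)] / [1 - phi_11 rho(1)] = [0.1532 - (-0.4753)(-0.4753)] / [1 - (-0.4753)(-0.4753)]
         = -0.07271009 / 0.77408991 = -0.0939.
Therefore phi_{22} = -0.0939.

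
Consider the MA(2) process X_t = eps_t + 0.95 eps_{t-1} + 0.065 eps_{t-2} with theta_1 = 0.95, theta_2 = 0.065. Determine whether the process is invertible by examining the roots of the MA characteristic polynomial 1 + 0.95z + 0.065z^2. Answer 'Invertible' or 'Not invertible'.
\text{Invertible}

The MA(q) characteristic polynomial is P(z) = 1 + 0.95z + 0.065z^2.
Invertibility requires all roots to lie outside the unit circle, i.e. |z| > 1 for every root.
Set 1 + (0.95) z + (0.065) z^2 = 0, i.e. a z^2 + b z + c = 0 with a = 0.065, b = 0.95, c = 1.
Discriminant D = b^2 - 4ac = (0.95)^2 - 4*(0.065)*1 = 0.9025 - (0.26) = 0.6425.
D >= 0, so the roots are real: z = (-b +/- sqrt(D)) / (2a) = (-0.95 +/- 0.801561) / (0.13).
  z_1 = (-0.95 + 0.801561) / (0.13) = -1.1418,   |z_1| = 1.1418.
  z_2 = (-0.95 - 0.801561) / (0.13) = -13.4735,   |z_2| = 13.4735.
Moduli of all roots: 1.1418, 13.4735.
All moduli strictly greater than 1? Yes.
Verdict: Invertible.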